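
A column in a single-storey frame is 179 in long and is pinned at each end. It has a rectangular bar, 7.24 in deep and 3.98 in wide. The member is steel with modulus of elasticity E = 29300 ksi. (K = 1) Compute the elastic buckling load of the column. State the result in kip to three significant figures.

Buckling occurs about the weak axis: I_min = h·b³/12 with b = 3.98 in (the shorter side).
I_min = 7.24×3.98³/12 = 38.04 in⁴
Effective length L_e = K·L = 1 × 179 = 179.0 in
P_cr = π²EI / L_e² = π² × 29300×10³ × 38.04 / 179.0² = 3.433×10^5 lb

P_cr ≈ 343 kip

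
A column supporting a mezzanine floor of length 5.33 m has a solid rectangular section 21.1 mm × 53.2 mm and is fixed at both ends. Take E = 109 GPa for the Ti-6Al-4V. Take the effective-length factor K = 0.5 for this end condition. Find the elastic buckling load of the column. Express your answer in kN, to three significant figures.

Buckling occurs about the weak axis: I_min = h·b³/12 with b = 21.1 mm (the shorter side).
I_min = 53.2×21.1³/12 = 4.165×10^4 mm⁴
I = 4.165×10^4 mm⁴ = 4.165×10^-8 m⁴
Effective length L_e = K·L = 0.5 × 5.33 = 2.665 m
P_cr = π²EI / L_e² = π² × 109×10⁹ × 4.165×10^-8 / 2.665² = 6.308×10^3 N

P_cr ≈ 6.31 kN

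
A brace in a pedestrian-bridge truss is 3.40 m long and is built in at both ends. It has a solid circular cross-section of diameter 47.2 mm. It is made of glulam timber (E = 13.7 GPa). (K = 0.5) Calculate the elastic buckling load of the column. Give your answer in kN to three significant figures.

I = πd⁴/64 = π×47.2⁴/64 = 2.436×10^5 mm⁴
I = 2.436×10^5 mm⁴ = 2.436×10^-7 m⁴
Effective length L_e = K·L = 0.5 × 3.40 = 1.700 m
P_cr = π²EI / L_e² = π² × 13.7×10⁹ × 2.436×10^-7 / 1.700² = 1.140×10^4 N

P_cr ≈ 11.4 kN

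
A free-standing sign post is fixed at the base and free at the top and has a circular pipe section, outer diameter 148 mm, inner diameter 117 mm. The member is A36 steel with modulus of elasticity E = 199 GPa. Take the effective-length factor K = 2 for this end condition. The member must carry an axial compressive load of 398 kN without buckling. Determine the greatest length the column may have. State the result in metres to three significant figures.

L_max ≈ 4.21 m

d_o = 148 mm, d_i = 117 mm
I = π(d_o⁴ − d_i⁴)/64 = π(148⁴ − 117.0⁴)/64 = 1.435×10^7 mm⁴
I = 1.435×10^-5 m⁴
At the buckling limit P_cr = P = 3.980×10^5 N
From P_cr = π²EI/(K·L)²:  L = (1/K)·√(π²EI/P_cr) = (1/2)·√(π²×1.99×10^11×1.435×10^-5/3.980×10^5)
L = 4.21 m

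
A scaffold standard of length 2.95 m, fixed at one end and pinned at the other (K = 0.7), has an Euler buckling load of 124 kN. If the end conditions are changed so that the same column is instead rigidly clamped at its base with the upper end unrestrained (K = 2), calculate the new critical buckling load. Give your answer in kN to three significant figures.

P_cr ∝ 1/K², so P_cr,new = P_cr,old × (K_old/K_new)² = 124 × (0.7/2)²
= 124 × 0.1225 = 15.2 kN

P_cr ≈ 15.2 kN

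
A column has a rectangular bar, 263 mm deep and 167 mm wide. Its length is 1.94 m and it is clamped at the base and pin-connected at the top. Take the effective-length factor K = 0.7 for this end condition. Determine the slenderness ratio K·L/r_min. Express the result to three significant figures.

For a rectangle r_min = b/√12 = 167/√12 = 48.21 mm
L_e = K·L = 0.7 × 1.94 m = 1.358 m = 1358.0 mm
λ = L_e / r_min = 1358.0 / 48.21 = 28.2

λ ≈ 28.2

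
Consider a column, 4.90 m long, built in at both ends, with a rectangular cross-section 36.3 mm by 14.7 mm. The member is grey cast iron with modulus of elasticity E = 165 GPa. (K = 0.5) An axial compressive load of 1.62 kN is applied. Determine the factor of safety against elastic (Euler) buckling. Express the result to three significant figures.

Buckling occurs about the weak axis: I_min = h·b³/12 with b = 14.7 mm (the shorter side).
I_min = 36.3×14.7³/12 = 9.609×10^3 mm⁴
I = 9.609×10^3 mm⁴ = 9.609×10^-9 m⁴
Effective length L_e = K·L = 0.5 × 4.90 = 2.450 m
P_cr = π²EI / L_e² = π² × 165×10⁹ × 9.609×10^-9 / 2.450² = 2.607×10^3 N
Factor of safety n = P_cr / P = 2.6069 / 1.62 = 1.61

n ≈ 1.61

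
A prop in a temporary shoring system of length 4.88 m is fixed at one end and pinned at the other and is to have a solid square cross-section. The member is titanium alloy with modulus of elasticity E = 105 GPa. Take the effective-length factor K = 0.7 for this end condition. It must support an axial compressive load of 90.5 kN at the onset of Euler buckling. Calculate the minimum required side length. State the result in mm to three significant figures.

L_e = K·L = 0.7 × 4.88 = 3.416 m
Required I = P_cr·L_e²/(π²E) = 9.050×10^4 × 3.416² / (π² × 1.05×10^11) = 1.019×10^-6 m⁴
I_req = 1.019×10^6 mm⁴
Solid square: I = a⁴/12  ⇒  a = (12I)^(1/4) = (12×1.019×10^6)^(1/4) = 59.1 mm

a ≈ 59.1 mm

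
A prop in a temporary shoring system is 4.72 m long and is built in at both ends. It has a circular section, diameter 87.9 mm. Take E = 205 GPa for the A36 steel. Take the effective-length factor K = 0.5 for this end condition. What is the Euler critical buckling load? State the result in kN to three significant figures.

I = πd⁴/64 = π×87.9⁴/64 = 2.930×10^6 mm⁴
I = 2.930×10^6 mm⁴ = 2.930×10^-6 m⁴
Effective length L_e = K·L = 0.5 × 4.72 = 2.360 m
P_cr = π²EI / L_e² = π² × 205×10⁹ × 2.930×10^-6 / 2.360² = 1.065×10^6 N

P_cr ≈ 1060 kN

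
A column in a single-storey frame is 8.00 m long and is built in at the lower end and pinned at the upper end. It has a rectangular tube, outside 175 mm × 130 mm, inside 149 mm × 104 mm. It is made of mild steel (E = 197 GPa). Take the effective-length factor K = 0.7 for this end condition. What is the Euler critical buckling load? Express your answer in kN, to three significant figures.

P_cr ≈ 1120 kN

Weak-axis I_min = (h_o·b_o³ − h_i·b_i³)/12 with b_o = 130, b_i = 104.0 mm (shorter outer/inner sides).
I_min = (175×130³ − 149.0×104.0³)/12 = 1.807×10^7 mm⁴
I = 1.807×10^7 mm⁴ = 1.807×10^-5 m⁴
Effective length L_e = K·L = 0.7 × 8.00 = 5.600 m
P_cr = π²EI / L_e² = π² × 197×10⁹ × 1.807×10^-5 / 5.600² = 1.120×10^6 N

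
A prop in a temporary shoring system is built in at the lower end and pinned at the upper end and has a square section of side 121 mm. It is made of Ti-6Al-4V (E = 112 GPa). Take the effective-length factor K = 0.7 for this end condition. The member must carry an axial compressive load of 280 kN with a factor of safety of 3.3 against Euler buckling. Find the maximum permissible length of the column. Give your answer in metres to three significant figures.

L_max ≈ 6.60 m

I = a⁴/12 = 121⁴/12 = 1.786×10^7 mm⁴
I = 1.786×10^-5 m⁴
Required critical load P_cr = n·P = 3.3 × 280 = 924.0 kN = 9.240×10^5 N
From P_cr = π²EI/(K·L)²:  L = (1/K)·√(π²EI/P_cr) = (1/0.7)·√(π²×1.12×10^11×1.786×10^-5/9.240×10^5)
L = 6.60 m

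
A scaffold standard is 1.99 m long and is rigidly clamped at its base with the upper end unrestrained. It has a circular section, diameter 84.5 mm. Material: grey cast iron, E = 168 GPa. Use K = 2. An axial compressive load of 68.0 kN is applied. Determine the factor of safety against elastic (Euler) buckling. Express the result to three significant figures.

n ≈ 3.85

I = πd⁴/64 = π×84.5⁴/64 = 2.503×10^6 mm⁴
I = 2.503×10^6 mm⁴ = 2.503×10^-6 m⁴
Effective length L_e = K·L = 2 × 1.99 = 3.980 m
P_cr = π²EI / L_e² = π² × 168×10⁹ × 2.503×10^-6 / 3.980² = 2.620×10^5 N
Factor of safety n = P_cr / P = 261.96 / 68.0 = 3.85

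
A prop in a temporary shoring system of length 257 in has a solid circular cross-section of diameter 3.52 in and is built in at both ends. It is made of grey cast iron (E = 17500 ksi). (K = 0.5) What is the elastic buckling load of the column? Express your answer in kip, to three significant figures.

P_cr ≈ 78.8 kip

I = πd⁴/64 = π×3.52⁴/64 = 7.536 in⁴
Effective length L_e = K·L = 0.5 × 257 = 128.5 in
P_cr = π²EI / L_e² = π² × 17500×10³ × 7.536 / 128.5² = 7.883×10^4 lb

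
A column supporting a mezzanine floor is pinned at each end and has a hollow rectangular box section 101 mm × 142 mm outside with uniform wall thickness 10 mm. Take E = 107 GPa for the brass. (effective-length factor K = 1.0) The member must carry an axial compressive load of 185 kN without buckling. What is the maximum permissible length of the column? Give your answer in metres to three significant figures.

L_max ≈ 6.23 m

Inner dimensions: h_i = 142 − 2×10 = 122.0 mm, b_i = 101 − 2×10 = 81.00 mm
Weak-axis I_min = (h_o·b_o³ − h_i·b_i³)/12 with b_o = 101, b_i = 81.00 mm (shorter outer/inner sides).
I_min = (142×101³ − 122.0×81.00³)/12 = 6.789×10^6 mm⁴
I = 6.789×10^-6 m⁴
At the buckling limit P_cr = P = 1.850×10^5 N
From P_cr = π²EI/(K·L)²:  L = (1/K)·√(π²EI/P_cr) = (1/1)·√(π²×1.07×10^11×6.789×10^-6/1.850×10^5)
L = 6.23 m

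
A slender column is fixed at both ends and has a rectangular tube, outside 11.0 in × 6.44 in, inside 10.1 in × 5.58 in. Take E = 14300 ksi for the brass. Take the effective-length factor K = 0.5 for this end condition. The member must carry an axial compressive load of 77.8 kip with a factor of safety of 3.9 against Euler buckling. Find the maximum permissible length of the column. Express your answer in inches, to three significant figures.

L_max ≈ 428 in

Weak-axis I_min = (h_o·b_o³ − h_i·b_i³)/12 with b_o = 6.44, b_i = 5.580 in (shorter outer/inner sides).
I_min = (11.0×6.44³ − 10.10×5.580³)/12 = 98.60 in⁴
Required critical load P_cr = n·P = 3.9 × 77.8 = 303.4 kip = 3.034×10^5 lb
From P_cr = π²EI/(K·L)²:  L = (1/K)·√(π²EI/P_cr) = (1/0.5)·√(π²×1.43×10^7×98.60/3.034×10^5)
L = 428 in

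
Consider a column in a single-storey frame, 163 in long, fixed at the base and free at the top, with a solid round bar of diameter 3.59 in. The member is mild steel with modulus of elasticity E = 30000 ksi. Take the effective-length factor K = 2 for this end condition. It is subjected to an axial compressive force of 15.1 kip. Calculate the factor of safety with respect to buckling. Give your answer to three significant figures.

I = πd⁴/64 = π×3.59⁴/64 = 8.154 in⁴
Effective length L_e = K·L = 2 × 163 = 326.0 in
P_cr = π²EI / L_e² = π² × 30000×10³ × 8.154 / 326.0² = 2.272×10^4 lb
Factor of safety n = P_cr / P = 22.716 / 15.1 = 1.50

n ≈ 1.50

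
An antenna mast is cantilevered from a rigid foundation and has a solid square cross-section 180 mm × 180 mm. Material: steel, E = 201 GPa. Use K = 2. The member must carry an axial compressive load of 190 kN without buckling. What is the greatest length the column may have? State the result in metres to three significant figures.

I = a⁴/12 = 180⁴/12 = 8.748×10^7 mm⁴
I = 8.748×10^-5 m⁴
At the buckling limit P_cr = P = 1.900×10^5 N
From P_cr = π²EI/(K·L)²:  L = (1/K)·√(π²EI/P_cr) = (1/2)·√(π²×2.01×10^11×8.748×10^-5/1.900×10^5)
L = 15.1 m

L_max ≈ 15.1 m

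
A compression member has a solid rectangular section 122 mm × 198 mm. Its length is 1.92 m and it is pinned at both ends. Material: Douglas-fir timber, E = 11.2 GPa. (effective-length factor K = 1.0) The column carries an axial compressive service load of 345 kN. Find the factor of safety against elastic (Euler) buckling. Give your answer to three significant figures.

n ≈ 2.60

Buckling occurs about the weak axis: I_min = h·b³/12 with b = 122 mm (the shorter side).
I_min = 198×122³/12 = 2.996×10^7 mm⁴
I = 2.996×10^7 mm⁴ = 2.996×10^-5 m⁴
Effective length L_e = K·L = 1 × 1.92 = 1.920 m
P_cr = π²EI / L_e² = π² × 11.2×10⁹ × 2.996×10^-5 / 1.920² = 8.984×10^5 N
Factor of safety n = P_cr / P = 898.42 / 345 = 2.60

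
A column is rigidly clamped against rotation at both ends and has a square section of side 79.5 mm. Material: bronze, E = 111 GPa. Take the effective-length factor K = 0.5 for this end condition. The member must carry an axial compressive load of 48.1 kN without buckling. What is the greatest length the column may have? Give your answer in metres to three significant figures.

I = a⁴/12 = 79.5⁴/12 = 3.329×10^6 mm⁴
I = 3.329×10^-6 m⁴
At the buckling limit P_cr = P = 4.810×10^4 N
From P_cr = π²EI/(K·L)²:  L = (1/K)·√(π²EI/P_cr) = (1/0.5)·√(π²×1.11×10^11×3.329×10^-6/4.810×10^4)
L = 17.4 m

L_max ≈ 17.4 m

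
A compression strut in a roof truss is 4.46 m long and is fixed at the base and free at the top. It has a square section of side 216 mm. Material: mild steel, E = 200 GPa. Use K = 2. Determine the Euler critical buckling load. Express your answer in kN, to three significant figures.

I = a⁴/12 = 216⁴/12 = 1.814×10^8 mm⁴
I = 1.814×10^8 mm⁴ = 1.814×10^-4 m⁴
Effective length L_e = K·L = 2 × 4.46 = 8.920 m
P_cr = π²EI / L_e² = π² × 200×10⁹ × 1.814×10^-4 / 8.920² = 4.500×10^6 N

P_cr ≈ 4500 kN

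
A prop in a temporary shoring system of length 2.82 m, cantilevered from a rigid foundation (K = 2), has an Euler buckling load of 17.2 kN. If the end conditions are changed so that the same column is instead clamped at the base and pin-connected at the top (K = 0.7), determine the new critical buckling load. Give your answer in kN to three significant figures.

P_cr ∝ 1/K², so P_cr,new = P_cr,old × (K_old/K_new)² = 17.2 × (2/0.7)²
= 17.2 × 8.163 = 140 kN

P_cr ≈ 140 kN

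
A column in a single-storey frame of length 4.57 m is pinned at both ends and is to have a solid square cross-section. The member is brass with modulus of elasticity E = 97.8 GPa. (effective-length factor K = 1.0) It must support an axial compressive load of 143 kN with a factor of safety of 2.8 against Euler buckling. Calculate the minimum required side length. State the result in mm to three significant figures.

Required P_cr = n·P = 2.8 × 143 = 400.4 kN
L_e = K·L = 1 × 4.57 = 4.570 m
Required I = P_cr·L_e²/(π²E) = 4.004×10^5 × 4.570² / (π² × 9.78×10^10) = 8.663×10^-6 m⁴
I_req = 8.663×10^6 mm⁴
Solid square: I = a⁴/12  ⇒  a = (12I)^(1/4) = (12×8.663×10^6)^(1/4) = 101 mm

a ≈ 101 mm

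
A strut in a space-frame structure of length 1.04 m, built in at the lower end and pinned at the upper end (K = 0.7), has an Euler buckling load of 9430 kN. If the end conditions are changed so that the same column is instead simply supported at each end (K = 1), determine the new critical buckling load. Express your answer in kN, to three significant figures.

P_cr ∝ 1/K², so P_cr,new = P_cr,old × (K_old/K_new)² = 9430 × (0.7/1)²
= 9430 × 0.4900 = 4620 kN

P_cr ≈ 4620 kN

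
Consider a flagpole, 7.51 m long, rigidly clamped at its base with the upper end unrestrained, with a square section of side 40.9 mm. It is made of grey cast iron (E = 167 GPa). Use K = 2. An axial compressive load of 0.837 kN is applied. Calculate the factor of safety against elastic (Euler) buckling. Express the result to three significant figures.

n ≈ 2.04

I = a⁴/12 = 40.9⁴/12 = 2.332×10^5 mm⁴
I = 2.332×10^5 mm⁴ = 2.332×10^-7 m⁴
Effective length L_e = K·L = 2 × 7.51 = 15.02 m
P_cr = π²EI / L_e² = π² × 167×10⁹ × 2.332×10^-7 / 15.02² = 1.704×10^3 N
Factor of safety n = P_cr / P = 1.7037 / 0.837 = 2.04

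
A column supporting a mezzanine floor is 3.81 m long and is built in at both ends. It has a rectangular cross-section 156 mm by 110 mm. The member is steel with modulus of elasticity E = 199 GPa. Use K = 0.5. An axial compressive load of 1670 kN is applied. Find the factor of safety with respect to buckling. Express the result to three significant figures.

Buckling occurs about the weak axis: I_min = h·b³/12 with b = 110 mm (the shorter side).
I_min = 156×110³/12 = 1.730×10^7 mm⁴
I = 1.730×10^7 mm⁴ = 1.730×10^-5 m⁴
Effective length L_e = K·L = 0.5 × 3.81 = 1.905 m
P_cr = π²EI / L_e² = π² × 199×10⁹ × 1.730×10^-5 / 1.905² = 9.364×10^6 N
Factor of safety n = P_cr / P = 9364.5 / 1670 = 5.61

n ≈ 5.61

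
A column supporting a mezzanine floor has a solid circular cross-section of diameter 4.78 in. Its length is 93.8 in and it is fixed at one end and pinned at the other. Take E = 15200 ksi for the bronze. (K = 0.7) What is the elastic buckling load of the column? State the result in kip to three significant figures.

I = πd⁴/64 = π×4.78⁴/64 = 25.63 in⁴
Effective length L_e = K·L = 0.7 × 93.8 = 65.66 in
P_cr = π²EI / L_e² = π² × 15200×10³ × 25.63 / 65.66² = 8.917×10^5 lb

P_cr ≈ 892 kip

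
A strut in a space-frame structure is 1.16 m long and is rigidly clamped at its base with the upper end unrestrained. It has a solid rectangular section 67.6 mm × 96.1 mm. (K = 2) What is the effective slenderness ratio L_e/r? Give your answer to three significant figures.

λ ≈ 119

For a rectangle r_min = b/√12 = 67.6/√12 = 19.51 mm
L_e = K·L = 2 × 1.16 m = 2.320 m = 2320.0 mm
λ = L_e / r_min = 2320.0 / 19.51 = 119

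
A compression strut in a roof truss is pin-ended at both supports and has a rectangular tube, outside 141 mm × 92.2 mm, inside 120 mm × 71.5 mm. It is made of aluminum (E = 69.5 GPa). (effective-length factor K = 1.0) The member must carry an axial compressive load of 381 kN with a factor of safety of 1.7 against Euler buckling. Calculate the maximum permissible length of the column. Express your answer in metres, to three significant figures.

Weak-axis I_min = (h_o·b_o³ − h_i·b_i³)/12 with b_o = 92.2, b_i = 71.50 mm (shorter outer/inner sides).
I_min = (141×92.2³ − 120.0×71.50³)/12 = 5.554×10^6 mm⁴
I = 5.554×10^-6 m⁴
Required critical load P_cr = n·P = 1.7 × 381 = 647.7 kN = 6.477×10^5 N
From P_cr = π²EI/(K·L)²:  L = (1/K)·√(π²EI/P_cr) = (1/1)·√(π²×6.95×10^10×5.554×10^-6/6.477×10^5)
L = 2.43 m

L_max ≈ 2.43 m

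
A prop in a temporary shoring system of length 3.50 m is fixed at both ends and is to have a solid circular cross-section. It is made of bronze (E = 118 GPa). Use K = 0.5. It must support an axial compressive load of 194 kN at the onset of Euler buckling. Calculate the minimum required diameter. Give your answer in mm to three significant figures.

d ≈ 56.8 mm

L_e = K·L = 0.5 × 3.50 = 1.750 m
Required I = P_cr·L_e²/(π²E) = 1.940×10^5 × 1.750² / (π² × 1.18×10^11) = 5.101×10^-7 m⁴
I_req = 5.101×10^5 mm⁴
Solid circle: I = πd⁴/64  ⇒  d = (64I/π)^(1/4) = (64×5.101×10^5/π)^(1/4) = 56.8 mm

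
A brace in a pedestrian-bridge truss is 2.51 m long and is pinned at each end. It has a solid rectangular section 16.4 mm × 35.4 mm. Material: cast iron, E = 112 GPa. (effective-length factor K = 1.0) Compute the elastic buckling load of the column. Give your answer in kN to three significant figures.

P_cr ≈ 2.28 kN

Buckling occurs about the weak axis: I_min = h·b³/12 with b = 16.4 mm (the shorter side).
I_min = 35.4×16.4³/12 = 1.301×10^4 mm⁴
I = 1.301×10^4 mm⁴ = 1.301×10^-8 m⁴
Effective length L_e = K·L = 1 × 2.51 = 2.510 m
P_cr = π²EI / L_e² = π² × 112×10⁹ × 1.301×10^-8 / 2.510² = 2.283×10^3 N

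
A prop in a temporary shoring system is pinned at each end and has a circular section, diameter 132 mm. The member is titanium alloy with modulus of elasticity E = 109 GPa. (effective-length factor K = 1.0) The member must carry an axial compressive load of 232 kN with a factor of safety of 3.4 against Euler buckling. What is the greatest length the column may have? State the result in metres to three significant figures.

L_max ≈ 4.51 m

I = πd⁴/64 = π×132⁴/64 = 1.490×10^7 mm⁴
I = 1.490×10^-5 m⁴
Required critical load P_cr = n·P = 3.4 × 232 = 788.8 kN = 7.888×10^5 N
From P_cr = π²EI/(K·L)²:  L = (1/K)·√(π²EI/P_cr) = (1/1)·√(π²×1.09×10^11×1.490×10^-5/7.888×10^5)
L = 4.51 m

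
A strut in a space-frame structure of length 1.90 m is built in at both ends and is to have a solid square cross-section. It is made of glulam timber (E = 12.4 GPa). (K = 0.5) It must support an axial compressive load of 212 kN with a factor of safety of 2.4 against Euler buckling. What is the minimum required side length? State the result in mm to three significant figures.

a ≈ 81.9 mm

Required P_cr = n·P = 2.4 × 212 = 508.8 kN
L_e = K·L = 0.5 × 1.90 = 0.9500 m
Required I = P_cr·L_e²/(π²E) = 5.088×10^5 × 0.9500² / (π² × 1.24×10^10) = 3.752×10^-6 m⁴
I_req = 3.752×10^6 mm⁴
Solid square: I = a⁴/12  ⇒  a = (12I)^(1/4) = (12×3.752×10^6)^(1/4) = 81.9 mm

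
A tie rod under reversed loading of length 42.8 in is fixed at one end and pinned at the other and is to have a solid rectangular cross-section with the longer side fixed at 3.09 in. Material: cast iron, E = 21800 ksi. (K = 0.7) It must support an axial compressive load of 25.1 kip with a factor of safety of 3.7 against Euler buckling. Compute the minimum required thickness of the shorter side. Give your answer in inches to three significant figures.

Required P_cr = n·P = 3.7 × 25.1 = 92.87 kip
L_e = K·L = 0.7 × 42.8 = 29.96 in
Required I = P_cr·L_e²/(π²E) = 9.287×10^4 × 29.96² / (π² × 2.18×10^7) = 0.3874 in⁴
Rectangle, weak axis: I_min = h·b³/12 with h = 3.09 in fixed  ⇒  b = (12I/h)^(1/3) = 1.15 in

b ≈ 1.15 in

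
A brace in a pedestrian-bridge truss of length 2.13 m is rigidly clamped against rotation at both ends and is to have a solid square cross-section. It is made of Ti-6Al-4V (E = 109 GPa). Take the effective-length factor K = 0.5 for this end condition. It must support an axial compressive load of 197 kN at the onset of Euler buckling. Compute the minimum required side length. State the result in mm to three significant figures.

a ≈ 39.7 mm

L_e = K·L = 0.5 × 2.13 = 1.065 m
Required I = P_cr·L_e²/(π²E) = 1.970×10^5 × 1.065² / (π² × 1.09×10^11) = 2.077×10^-7 m⁴
I_req = 2.077×10^5 mm⁴
Solid square: I = a⁴/12  ⇒  a = (12I)^(1/4) = (12×2.077×10^5)^(1/4) = 39.7 mm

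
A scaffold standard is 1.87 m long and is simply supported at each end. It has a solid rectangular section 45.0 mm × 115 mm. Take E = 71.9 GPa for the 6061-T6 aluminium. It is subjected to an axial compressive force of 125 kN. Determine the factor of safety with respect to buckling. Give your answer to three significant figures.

Buckling occurs about the weak axis: I_min = h·b³/12 with b = 45.0 mm (the shorter side).
I_min = 115×45.0³/12 = 8.733×10^5 mm⁴
I = 8.733×10^5 mm⁴ = 8.733×10^-7 m⁴
Effective length L_e = K·L = 1 × 1.87 = 1.870 m
P_cr = π²EI / L_e² = π² × 71.9×10⁹ × 8.733×10^-7 / 1.870² = 1.772×10^5 N
Factor of safety n = P_cr / P = 177.21 / 125 = 1.42

n ≈ 1.42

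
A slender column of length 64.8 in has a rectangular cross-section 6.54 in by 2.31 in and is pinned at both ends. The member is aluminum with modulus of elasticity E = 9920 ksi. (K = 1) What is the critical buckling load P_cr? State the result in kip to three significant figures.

P_cr ≈ 157 kip

Buckling occurs about the weak axis: I_min = h·b³/12 with b = 2.31 in (the shorter side).
I_min = 6.54×2.31³/12 = 6.718 in⁴
Effective length L_e = K·L = 1 × 64.8 = 64.80 in
P_cr = π²EI / L_e² = π² × 9920×10³ × 6.718 / 64.80² = 1.566×10^5 lb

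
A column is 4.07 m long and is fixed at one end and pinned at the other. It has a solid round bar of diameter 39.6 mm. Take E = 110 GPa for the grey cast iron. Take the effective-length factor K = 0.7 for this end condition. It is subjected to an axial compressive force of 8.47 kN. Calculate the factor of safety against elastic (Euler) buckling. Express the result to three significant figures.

I = πd⁴/64 = π×39.6⁴/64 = 1.207×10^5 mm⁴
I = 1.207×10^5 mm⁴ = 1.207×10^-7 m⁴
Effective length L_e = K·L = 0.7 × 4.07 = 2.849 m
P_cr = π²EI / L_e² = π² × 110×10⁹ × 1.207×10^-7 / 2.849² = 1.615×10^4 N
Factor of safety n = P_cr / P = 16.146 / 8.47 = 1.91

n ≈ 1.91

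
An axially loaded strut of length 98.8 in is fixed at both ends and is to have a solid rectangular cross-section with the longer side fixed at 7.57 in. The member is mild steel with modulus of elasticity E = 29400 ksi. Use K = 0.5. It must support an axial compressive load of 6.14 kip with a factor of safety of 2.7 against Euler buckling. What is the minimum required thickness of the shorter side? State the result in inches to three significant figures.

Required P_cr = n·P = 2.7 × 6.14 = 16.58 kip
L_e = K·L = 0.5 × 98.8 = 49.40 in
Required I = P_cr·L_e²/(π²E) = 1.658×10^4 × 49.40² / (π² × 2.94×10^7) = 0.1394 in⁴
Rectangle, weak axis: I_min = h·b³/12 with h = 7.57 in fixed  ⇒  b = (12I/h)^(1/3) = 0.605 in

b ≈ 0.605 in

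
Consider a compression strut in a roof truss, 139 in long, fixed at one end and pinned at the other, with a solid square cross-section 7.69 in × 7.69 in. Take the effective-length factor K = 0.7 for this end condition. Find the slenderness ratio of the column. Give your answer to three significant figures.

λ ≈ 43.8

For a square r = a/√12 = 7.69/√12 = 2.220 in
L_e = K·L = 0.7 × 139 = 97.30 in
λ = L_e / r_min = 97.300 / 2.220 = 43.8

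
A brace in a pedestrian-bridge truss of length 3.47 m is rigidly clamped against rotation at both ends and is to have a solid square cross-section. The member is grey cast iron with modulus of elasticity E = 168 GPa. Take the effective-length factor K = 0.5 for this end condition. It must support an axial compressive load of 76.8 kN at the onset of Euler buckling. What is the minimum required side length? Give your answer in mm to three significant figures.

L_e = K·L = 0.5 × 3.47 = 1.735 m
Required I = P_cr·L_e²/(π²E) = 7.680×10^4 × 1.735² / (π² × 1.68×10^11) = 1.394×10^-7 m⁴
I_req = 1.394×10^5 mm⁴
Solid square: I = a⁴/12  ⇒  a = (12I)^(1/4) = (12×1.394×10^5)^(1/4) = 36.0 mm

a ≈ 36.0 mm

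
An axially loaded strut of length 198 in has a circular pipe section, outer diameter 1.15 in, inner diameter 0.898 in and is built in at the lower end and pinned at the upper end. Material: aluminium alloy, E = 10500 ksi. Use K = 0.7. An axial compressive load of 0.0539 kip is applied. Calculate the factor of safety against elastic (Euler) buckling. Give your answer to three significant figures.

d_o = 1.15 in, d_i = 0.898 in
I = π(d_o⁴ − d_i⁴)/64 = π(1.15⁴ − 0.8980⁴)/64 = 5.393×10^-2 in⁴
Effective length L_e = K·L = 0.7 × 198 = 138.6 in
P_cr = π²EI / L_e² = π² × 10500×10³ × 5.393×10^-2 / 138.6² = 291.0 lb
Factor of safety n = P_cr / P = 0.29095 / 0.0539 = 5.40

n ≈ 5.40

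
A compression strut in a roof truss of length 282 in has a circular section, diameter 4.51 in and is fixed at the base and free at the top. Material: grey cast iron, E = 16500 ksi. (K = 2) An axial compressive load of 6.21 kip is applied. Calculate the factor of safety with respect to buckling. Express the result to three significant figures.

n ≈ 1.67

I = πd⁴/64 = π×4.51⁴/64 = 20.31 in⁴
Effective length L_e = K·L = 2 × 282 = 564.0 in
P_cr = π²EI / L_e² = π² × 16500×10³ × 20.31 / 564.0² = 1.040×10^4 lb
Factor of safety n = P_cr / P = 10.397 / 6.21 = 1.67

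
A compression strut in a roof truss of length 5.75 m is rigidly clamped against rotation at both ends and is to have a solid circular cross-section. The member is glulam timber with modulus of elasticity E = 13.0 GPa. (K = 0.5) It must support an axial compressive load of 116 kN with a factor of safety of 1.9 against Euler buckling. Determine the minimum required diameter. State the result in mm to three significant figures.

Required P_cr = n·P = 1.9 × 116 = 220.4 kN
L_e = K·L = 0.5 × 5.75 = 2.875 m
Required I = P_cr·L_e²/(π²E) = 2.204×10^5 × 2.875² / (π² × 1.30×10^10) = 1.420×10^-5 m⁴
I_req = 1.420×10^7 mm⁴
Solid circle: I = πd⁴/64  ⇒  d = (64I/π)^(1/4) = (64×1.420×10^7/π)^(1/4) = 130 mm

d ≈ 130 mm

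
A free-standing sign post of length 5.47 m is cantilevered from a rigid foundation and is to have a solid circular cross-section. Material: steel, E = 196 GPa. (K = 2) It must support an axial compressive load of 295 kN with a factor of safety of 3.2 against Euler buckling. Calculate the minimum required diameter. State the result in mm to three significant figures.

d ≈ 186 mm

Required P_cr = n·P = 3.2 × 295 = 944.0 kN
L_e = K·L = 2 × 5.47 = 10.94 m
Required I = P_cr·L_e²/(π²E) = 9.440×10^5 × 10.94² / (π² × 1.96×10^11) = 5.841×10^-5 m⁴
I_req = 5.841×10^7 mm⁴
Solid circle: I = πd⁴/64  ⇒  d = (64I/π)^(1/4) = (64×5.841×10^7/π)^(1/4) = 186 mm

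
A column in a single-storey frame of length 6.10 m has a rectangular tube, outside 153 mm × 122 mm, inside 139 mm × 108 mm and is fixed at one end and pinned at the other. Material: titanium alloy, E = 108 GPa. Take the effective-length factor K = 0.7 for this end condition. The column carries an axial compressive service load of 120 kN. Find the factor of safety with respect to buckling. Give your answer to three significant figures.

n ≈ 4.17

Weak-axis I_min = (h_o·b_o³ − h_i·b_i³)/12 with b_o = 122, b_i = 108.0 mm (shorter outer/inner sides).
I_min = (153×122³ − 139.0×108.0³)/12 = 8.560×10^6 mm⁴
I = 8.560×10^6 mm⁴ = 8.560×10^-6 m⁴
Effective length L_e = K·L = 0.7 × 6.10 = 4.270 m
P_cr = π²EI / L_e² = π² × 108×10⁹ × 8.560×10^-6 / 4.270² = 5.005×10^5 N
Factor of safety n = P_cr / P = 500.45 / 120 = 4.17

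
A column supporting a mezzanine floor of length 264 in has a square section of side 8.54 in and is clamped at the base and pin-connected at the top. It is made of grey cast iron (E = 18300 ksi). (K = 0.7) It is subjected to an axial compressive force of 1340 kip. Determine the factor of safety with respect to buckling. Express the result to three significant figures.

n ≈ 1.75

I = a⁴/12 = 8.54⁴/12 = 443.3 in⁴
Effective length L_e = K·L = 0.7 × 264 = 184.8 in
P_cr = π²EI / L_e² = π² × 18300×10³ × 443.3 / 184.8² = 2.344×10^6 lb
Factor of safety n = P_cr / P = 2344.2 / 1340 = 1.75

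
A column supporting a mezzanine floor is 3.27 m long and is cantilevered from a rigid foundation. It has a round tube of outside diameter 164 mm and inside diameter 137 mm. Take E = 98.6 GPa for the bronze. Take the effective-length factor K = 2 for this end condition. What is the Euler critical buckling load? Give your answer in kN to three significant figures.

d_o = 164 mm, d_i = 137 mm
I = π(d_o⁴ − d_i⁴)/64 = π(164⁴ − 137.0⁴)/64 = 1.822×10^7 mm⁴
I = 1.822×10^7 mm⁴ = 1.822×10^-5 m⁴
Effective length L_e = K·L = 2 × 3.27 = 6.540 m
P_cr = π²EI / L_e² = π² × 98.6×10⁹ × 1.822×10^-5 / 6.540² = 4.145×10^5 N

P_cr ≈ 414 kN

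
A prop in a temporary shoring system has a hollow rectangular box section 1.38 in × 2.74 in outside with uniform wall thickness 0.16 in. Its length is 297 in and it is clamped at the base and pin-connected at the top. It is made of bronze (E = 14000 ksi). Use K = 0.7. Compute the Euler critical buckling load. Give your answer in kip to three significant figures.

P_cr ≈ 1.15 kip

Inner dimensions: h_i = 2.74 − 2×0.16 = 2.420 in, b_i = 1.38 − 2×0.16 = 1.060 in
Weak-axis I_min = (h_o·b_o³ − h_i·b_i³)/12 with b_o = 1.38, b_i = 1.060 in (shorter outer/inner sides).
I_min = (2.74×1.38³ − 2.420×1.060³)/12 = 0.3599 in⁴
Effective length L_e = K·L = 0.7 × 297 = 207.9 in
P_cr = π²EI / L_e² = π² × 14000×10³ × 0.3599 / 207.9² = 1.150×10^3 lb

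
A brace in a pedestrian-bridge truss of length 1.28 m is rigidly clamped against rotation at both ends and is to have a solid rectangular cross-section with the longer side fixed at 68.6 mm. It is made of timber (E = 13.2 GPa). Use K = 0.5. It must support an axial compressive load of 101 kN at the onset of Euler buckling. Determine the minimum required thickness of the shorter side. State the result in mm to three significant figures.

b ≈ 38.2 mm

L_e = K·L = 0.5 × 1.28 = 0.6400 m
Required I = P_cr·L_e²/(π²E) = 1.010×10^5 × 0.6400² / (π² × 1.32×10^10) = 3.175×10^-7 m⁴
I_req = 3.175×10^5 mm⁴
Rectangle, weak axis: I_min = h·b³/12 with h = 68.6 mm fixed  ⇒  b = (12I/h)^(1/3) = 38.2 mm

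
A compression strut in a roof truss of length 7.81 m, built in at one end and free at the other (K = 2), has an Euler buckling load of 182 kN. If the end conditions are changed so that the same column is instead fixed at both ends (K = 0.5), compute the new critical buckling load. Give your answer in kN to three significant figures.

P_cr ∝ 1/K², so P_cr,new = P_cr,old × (K_old/K_new)² = 182 × (2/0.5)²
= 182 × 16.00 = 2910 kN

P_cr ≈ 2910 kN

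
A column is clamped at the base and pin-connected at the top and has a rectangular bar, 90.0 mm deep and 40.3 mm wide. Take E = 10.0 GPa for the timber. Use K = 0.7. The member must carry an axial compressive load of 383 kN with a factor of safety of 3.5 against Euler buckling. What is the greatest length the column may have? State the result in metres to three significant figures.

L_max ≈ 0.272 m

Buckling occurs about the weak axis: I_min = h·b³/12 with b = 40.3 mm (the shorter side).
I_min = 90.0×40.3³/12 = 4.909×10^5 mm⁴
I = 4.909×10^-7 m⁴
Required critical load P_cr = n·P = 3.5 × 383 = 1340 kN = 1.341×10^6 N
From P_cr = π²EI/(K·L)²:  L = (1/K)·√(π²EI/P_cr) = (1/0.7)·√(π²×1.00×10^10×4.909×10^-7/1.341×10^6)
L = 0.272 m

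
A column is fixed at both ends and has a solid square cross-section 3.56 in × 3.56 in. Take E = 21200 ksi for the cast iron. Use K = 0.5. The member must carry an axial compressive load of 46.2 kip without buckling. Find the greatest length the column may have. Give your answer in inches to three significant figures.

I = a⁴/12 = 3.56⁴/12 = 13.39 in⁴
At the buckling limit P_cr = P = 4.620×10^4 lb
From P_cr = π²EI/(K·L)²:  L = (1/K)·√(π²EI/P_cr) = (1/0.5)·√(π²×2.12×10^7×13.39/4.620×10^4)
L = 492 in

L_max ≈ 492 in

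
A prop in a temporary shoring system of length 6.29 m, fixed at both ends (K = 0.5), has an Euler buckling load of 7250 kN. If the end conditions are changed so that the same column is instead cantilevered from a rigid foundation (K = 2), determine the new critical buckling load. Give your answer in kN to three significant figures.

P_cr ∝ 1/K², so P_cr,new = P_cr,old × (K_old/K_new)² = 7250 × (0.5/2)²
= 7250 × 0.06250 = 453 kN

P_cr ≈ 453 kN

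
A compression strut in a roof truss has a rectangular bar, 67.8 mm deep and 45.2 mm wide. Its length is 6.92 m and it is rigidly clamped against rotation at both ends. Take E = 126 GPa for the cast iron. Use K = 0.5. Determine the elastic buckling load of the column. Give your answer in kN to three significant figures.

P_cr ≈ 54.2 kN

Buckling occurs about the weak axis: I_min = h·b³/12 with b = 45.2 mm (the shorter side).
I_min = 67.8×45.2³/12 = 5.218×10^5 mm⁴
I = 5.218×10^5 mm⁴ = 5.218×10^-7 m⁴
Effective length L_e = K·L = 0.5 × 6.92 = 3.460 m
P_cr = π²EI / L_e² = π² × 126×10⁹ × 5.218×10^-7 / 3.460² = 5.420×10^4 N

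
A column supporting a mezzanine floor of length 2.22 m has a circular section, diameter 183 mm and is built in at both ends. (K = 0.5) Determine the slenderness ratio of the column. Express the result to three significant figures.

λ ≈ 24.3

For a solid circle r = d/4 = 183/4 = 45.75 mm
L_e = K·L = 0.5 × 2.22 m = 1.110 m = 1110.0 mm
λ = L_e / r_min = 1110.0 / 45.75 = 24.3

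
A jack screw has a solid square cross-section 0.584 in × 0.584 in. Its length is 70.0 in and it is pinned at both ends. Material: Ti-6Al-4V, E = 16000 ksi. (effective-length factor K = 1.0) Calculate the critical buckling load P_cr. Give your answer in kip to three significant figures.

P_cr ≈ 0.312 kip

I = a⁴/12 = 0.584⁴/12 = 9.693×10^-3 in⁴
Effective length L_e = K·L = 1 × 70.0 = 70.00 in
P_cr = π²EI / L_e² = π² × 16000×10³ × 9.693×10^-3 / 70.00² = 312.4 lb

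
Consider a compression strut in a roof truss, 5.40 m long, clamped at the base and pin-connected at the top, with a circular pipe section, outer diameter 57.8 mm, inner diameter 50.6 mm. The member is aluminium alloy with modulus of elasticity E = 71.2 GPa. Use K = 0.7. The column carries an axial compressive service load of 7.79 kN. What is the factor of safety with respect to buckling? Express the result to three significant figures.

n ≈ 1.43

d_o = 57.8 mm, d_i = 50.6 mm
I = π(d_o⁴ − d_i⁴)/64 = π(57.8⁴ − 50.60⁴)/64 = 2.261×10^5 mm⁴
I = 2.261×10^5 mm⁴ = 2.261×10^-7 m⁴
Effective length L_e = K·L = 0.7 × 5.40 = 3.780 m
P_cr = π²EI / L_e² = π² × 71.2×10⁹ × 2.261×10^-7 / 3.780² = 1.112×10^4 N
Factor of safety n = P_cr / P = 11.119 / 7.79 = 1.43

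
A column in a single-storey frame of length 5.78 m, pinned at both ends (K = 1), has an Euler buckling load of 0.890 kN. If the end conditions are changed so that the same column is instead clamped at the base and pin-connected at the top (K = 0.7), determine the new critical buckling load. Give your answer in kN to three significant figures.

P_cr ≈ 1.82 kN

P_cr ∝ 1/K², so P_cr,new = P_cr,old × (K_old/K_new)² = 0.890 × (1/0.7)²
= 0.890 × 2.041 = 1.82 kN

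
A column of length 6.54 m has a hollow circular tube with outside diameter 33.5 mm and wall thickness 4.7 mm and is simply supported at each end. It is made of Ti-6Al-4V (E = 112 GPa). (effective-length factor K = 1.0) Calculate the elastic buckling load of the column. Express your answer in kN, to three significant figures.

Inner diameter d_i = 33.5 − 2×4.7 = 24.10 mm
I = π(d_o⁴ − d_i⁴)/64 = π(33.5⁴ − 24.10⁴)/64 = 4.526×10^4 mm⁴
I = 4.526×10^4 mm⁴ = 4.526×10^-8 m⁴
Effective length L_e = K·L = 1 × 6.54 = 6.540 m
P_cr = π²EI / L_e² = π² × 112×10⁹ × 4.526×10^-8 / 6.540² = 1.170×10^3 N

P_cr ≈ 1.17 kN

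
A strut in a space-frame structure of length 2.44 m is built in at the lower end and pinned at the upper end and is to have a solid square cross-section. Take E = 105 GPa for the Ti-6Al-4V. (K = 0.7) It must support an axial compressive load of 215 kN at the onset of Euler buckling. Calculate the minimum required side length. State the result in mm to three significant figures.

L_e = K·L = 0.7 × 2.44 = 1.708 m
Required I = P_cr·L_e²/(π²E) = 2.150×10^5 × 1.708² / (π² × 1.05×10^11) = 6.052×10^-7 m⁴
I_req = 6.052×10^5 mm⁴
Solid square: I = a⁴/12  ⇒  a = (12I)^(1/4) = (12×6.052×10^5)^(1/4) = 51.9 mm

a ≈ 51.9 mm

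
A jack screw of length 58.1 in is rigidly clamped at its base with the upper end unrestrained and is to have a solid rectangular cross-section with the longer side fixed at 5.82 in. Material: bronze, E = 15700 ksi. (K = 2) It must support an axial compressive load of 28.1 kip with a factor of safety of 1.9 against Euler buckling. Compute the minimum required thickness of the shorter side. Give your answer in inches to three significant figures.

b ≈ 2.12 in

Required P_cr = n·P = 1.9 × 28.1 = 53.39 kip
L_e = K·L = 2 × 58.1 = 116.2 in
Required I = P_cr·L_e²/(π²E) = 5.339×10^4 × 116.2² / (π² × 1.57×10^7) = 4.652 in⁴
Rectangle, weak axis: I_min = h·b³/12 with h = 5.82 in fixed  ⇒  b = (12I/h)^(1/3) = 2.12 in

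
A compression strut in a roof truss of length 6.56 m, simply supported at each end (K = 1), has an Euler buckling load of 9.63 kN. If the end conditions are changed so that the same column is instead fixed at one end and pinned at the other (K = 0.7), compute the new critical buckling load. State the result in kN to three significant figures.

P_cr ∝ 1/K², so P_cr,new = P_cr,old × (K_old/K_new)² = 9.63 × (1/0.7)²
= 9.63 × 2.041 = 19.7 kN

P_cr ≈ 19.7 kN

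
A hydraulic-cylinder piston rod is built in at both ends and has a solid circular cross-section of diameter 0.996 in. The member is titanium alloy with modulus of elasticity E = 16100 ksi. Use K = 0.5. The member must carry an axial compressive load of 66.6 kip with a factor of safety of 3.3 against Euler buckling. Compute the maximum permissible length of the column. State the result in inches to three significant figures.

L_max ≈ 11.8 in

I = πd⁴/64 = π×0.996⁴/64 = 4.831×10^-2 in⁴
Required critical load P_cr = n·P = 3.3 × 66.6 = 219.8 kip = 2.198×10^5 lb
From P_cr = π²EI/(K·L)²:  L = (1/K)·√(π²EI/P_cr) = (1/0.5)·√(π²×1.61×10^7×4.831×10^-2/2.198×10^5)
L = 11.8 in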